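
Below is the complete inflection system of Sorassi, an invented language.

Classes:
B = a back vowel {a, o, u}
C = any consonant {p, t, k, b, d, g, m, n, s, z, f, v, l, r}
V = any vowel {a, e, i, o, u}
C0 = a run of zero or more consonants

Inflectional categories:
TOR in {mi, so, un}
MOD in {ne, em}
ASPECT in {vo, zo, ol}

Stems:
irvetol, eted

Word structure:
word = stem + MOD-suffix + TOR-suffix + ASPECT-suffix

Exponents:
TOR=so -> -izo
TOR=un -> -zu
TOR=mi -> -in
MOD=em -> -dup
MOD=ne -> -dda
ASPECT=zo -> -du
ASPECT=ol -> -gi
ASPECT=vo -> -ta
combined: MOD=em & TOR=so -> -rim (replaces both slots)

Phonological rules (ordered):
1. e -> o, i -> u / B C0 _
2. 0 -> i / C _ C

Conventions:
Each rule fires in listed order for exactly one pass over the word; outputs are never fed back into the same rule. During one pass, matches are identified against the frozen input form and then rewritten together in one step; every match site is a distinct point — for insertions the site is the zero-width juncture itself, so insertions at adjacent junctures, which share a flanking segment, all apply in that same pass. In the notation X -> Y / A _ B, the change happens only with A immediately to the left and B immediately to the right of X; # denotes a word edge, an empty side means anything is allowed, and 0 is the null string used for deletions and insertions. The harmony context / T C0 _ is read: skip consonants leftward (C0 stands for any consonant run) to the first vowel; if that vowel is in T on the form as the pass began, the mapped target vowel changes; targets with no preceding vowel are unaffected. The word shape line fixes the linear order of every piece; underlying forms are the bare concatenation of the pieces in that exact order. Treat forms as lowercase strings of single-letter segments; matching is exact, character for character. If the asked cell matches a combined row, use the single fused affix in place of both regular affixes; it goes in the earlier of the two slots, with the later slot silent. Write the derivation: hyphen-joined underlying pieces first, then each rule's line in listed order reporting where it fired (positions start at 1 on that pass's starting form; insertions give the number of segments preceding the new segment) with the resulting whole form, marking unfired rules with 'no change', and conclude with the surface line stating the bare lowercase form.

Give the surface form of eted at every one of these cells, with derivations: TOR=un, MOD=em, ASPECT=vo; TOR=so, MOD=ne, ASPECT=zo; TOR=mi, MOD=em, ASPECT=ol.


cell TOR=un, MOD=em, ASPECT=vo:
underlying: eted-dup-zu-ta
1. e -> o, i -> u / B C0 _: no change
2. 0 -> i / C _ C: inserts after position(s) 4, 7: etedidupizuta
surface: etedidupizuta

cell TOR=so, MOD=ne, ASPECT=zo:
underlying: eted-dda-izo-du
1. e -> o, i -> u / B C0 _: fires at position(s) 8: etedddauzodu
2. 0 -> i / C _ C: inserts after position(s) 4, 5: etedididauzodu
surface: etedididauzodu

cell TOR=mi, MOD=em, ASPECT=ol:
underlying: eted-dup-in-gi
1. e -> o, i -> u / B C0 _: fires at position(s) 8: eteddupungi
2. 0 -> i / C _ C: inserts after position(s) 4, 9: etedidupunigi
surface: etedidupunigi


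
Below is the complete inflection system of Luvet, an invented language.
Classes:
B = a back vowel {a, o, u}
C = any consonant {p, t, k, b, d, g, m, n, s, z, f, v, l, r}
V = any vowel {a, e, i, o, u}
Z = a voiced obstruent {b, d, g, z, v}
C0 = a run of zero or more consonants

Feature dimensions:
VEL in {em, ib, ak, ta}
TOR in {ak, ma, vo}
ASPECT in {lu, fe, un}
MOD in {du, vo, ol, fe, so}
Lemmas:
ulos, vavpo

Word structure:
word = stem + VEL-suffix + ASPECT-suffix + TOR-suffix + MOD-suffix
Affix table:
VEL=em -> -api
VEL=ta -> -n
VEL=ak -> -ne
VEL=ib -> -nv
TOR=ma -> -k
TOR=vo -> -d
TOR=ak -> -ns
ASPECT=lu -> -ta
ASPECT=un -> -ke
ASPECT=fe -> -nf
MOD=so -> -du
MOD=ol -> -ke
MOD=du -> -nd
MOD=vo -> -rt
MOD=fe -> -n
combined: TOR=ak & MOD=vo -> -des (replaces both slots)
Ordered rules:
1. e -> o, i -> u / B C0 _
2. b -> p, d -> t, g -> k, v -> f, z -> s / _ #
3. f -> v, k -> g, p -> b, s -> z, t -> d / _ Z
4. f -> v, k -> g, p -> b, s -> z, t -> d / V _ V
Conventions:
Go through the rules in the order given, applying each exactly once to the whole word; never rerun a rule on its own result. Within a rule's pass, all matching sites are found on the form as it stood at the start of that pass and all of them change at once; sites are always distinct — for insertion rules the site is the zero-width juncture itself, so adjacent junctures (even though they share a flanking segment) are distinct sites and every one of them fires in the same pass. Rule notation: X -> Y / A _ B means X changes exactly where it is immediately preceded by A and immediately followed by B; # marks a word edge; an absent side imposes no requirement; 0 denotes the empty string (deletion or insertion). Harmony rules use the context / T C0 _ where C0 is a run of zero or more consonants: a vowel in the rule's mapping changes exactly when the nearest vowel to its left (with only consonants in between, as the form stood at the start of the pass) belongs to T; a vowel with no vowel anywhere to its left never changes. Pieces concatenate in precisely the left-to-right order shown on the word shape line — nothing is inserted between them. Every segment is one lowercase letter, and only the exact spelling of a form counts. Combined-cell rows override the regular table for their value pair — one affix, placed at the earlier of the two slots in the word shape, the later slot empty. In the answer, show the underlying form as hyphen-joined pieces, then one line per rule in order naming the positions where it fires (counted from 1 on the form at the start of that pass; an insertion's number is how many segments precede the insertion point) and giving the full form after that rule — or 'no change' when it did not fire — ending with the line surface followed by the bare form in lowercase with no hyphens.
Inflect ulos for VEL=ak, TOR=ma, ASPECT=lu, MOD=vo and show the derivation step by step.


underlying: ulos-ne-ta-k-rt
1. e -> o, i -> u / B C0 _: fires at position(s) 6: ulosnotakrt
2. b -> p, d -> t, g -> k, v -> f, z -> s / _ #: no change
3. f -> v, k -> g, p -> b, s -> z, t -> d / _ Z: no change
4. f -> v, k -> g, p -> b, s -> z, t -> d / V _ V: fires at position(s) 7: ulosnodakrt
surface: ulosnodakrt


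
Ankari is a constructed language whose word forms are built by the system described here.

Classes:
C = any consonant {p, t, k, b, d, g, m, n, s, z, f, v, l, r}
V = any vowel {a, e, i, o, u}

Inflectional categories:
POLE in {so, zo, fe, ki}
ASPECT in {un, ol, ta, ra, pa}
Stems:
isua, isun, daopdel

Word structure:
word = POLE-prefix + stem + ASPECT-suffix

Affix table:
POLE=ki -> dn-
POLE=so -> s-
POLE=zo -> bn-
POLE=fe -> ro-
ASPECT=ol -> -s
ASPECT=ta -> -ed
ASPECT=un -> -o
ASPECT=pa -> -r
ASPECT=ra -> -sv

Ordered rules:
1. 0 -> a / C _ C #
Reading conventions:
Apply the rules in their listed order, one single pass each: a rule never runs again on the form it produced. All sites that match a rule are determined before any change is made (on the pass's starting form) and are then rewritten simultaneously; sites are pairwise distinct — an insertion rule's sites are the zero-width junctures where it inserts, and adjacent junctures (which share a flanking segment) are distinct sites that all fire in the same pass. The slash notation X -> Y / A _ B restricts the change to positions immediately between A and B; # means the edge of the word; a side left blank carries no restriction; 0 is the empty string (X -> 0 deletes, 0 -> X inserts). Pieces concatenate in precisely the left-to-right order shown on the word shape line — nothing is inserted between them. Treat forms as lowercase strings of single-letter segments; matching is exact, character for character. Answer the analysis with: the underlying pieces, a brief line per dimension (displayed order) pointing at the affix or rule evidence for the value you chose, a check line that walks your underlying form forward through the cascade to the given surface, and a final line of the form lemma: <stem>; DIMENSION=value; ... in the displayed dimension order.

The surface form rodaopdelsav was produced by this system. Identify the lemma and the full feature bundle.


underlying: ro-daopdel-sv
POLE=fe - signalled by the affix ro-
ASPECT=ra - signalled by the affix -sv
check: rodaopdelsv -> rodaopdelsav
lemma: daopdel; POLE=fe; ASPECT=ra


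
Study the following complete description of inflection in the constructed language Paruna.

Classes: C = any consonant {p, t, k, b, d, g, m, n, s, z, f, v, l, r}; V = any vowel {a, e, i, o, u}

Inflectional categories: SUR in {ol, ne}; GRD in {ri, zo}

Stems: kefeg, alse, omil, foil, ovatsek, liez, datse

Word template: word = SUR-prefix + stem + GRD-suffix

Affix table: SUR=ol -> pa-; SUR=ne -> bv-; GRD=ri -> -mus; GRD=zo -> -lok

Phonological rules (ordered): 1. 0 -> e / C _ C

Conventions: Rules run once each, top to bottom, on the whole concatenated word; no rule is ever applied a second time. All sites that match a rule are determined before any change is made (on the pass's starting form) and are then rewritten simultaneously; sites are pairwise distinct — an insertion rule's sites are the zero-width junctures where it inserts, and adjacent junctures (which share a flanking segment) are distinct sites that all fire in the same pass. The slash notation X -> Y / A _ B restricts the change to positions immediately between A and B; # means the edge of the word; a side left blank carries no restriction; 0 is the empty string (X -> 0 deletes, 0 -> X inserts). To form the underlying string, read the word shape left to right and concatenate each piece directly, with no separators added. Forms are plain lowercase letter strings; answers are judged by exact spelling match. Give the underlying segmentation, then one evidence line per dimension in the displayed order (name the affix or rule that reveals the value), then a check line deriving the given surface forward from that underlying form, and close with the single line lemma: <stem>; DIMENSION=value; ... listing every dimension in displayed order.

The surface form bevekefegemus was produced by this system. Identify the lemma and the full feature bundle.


underlying: bv-kefeg-mus
SUR=ne - signalled by the affix bv-
GRD=ri - signalled by the affix -mus
check: bvkefegmus -> bevekefegemus
lemma: kefeg; SUR=ne; GRD=ri


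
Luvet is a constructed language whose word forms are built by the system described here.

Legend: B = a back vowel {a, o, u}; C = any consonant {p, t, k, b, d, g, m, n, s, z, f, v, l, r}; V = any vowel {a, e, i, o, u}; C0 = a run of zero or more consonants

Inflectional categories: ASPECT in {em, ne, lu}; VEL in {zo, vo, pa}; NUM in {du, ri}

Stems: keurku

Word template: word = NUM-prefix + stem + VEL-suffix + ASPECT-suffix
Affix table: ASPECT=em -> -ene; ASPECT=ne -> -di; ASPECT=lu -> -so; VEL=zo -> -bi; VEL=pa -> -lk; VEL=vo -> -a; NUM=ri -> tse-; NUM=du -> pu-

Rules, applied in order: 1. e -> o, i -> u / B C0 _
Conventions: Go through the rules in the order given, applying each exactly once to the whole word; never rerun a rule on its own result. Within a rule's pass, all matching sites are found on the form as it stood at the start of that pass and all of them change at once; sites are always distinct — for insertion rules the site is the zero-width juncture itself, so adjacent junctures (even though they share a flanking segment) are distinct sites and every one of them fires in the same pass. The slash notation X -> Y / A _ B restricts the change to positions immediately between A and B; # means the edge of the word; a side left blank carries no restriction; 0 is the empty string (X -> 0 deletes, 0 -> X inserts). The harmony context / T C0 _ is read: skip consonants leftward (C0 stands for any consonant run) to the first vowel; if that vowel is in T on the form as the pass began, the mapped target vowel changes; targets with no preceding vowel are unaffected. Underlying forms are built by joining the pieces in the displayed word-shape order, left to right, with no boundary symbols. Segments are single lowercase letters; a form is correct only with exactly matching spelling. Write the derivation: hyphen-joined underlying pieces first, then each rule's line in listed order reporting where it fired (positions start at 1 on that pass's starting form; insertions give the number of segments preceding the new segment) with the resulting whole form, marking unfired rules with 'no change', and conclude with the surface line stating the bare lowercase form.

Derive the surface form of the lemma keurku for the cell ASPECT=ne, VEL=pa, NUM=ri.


underlying: tse-keurku-lk-di
1. e -> o, i -> u / B C0 _: fires at position(s) 13: tsekeurkulkdu
surface: tsekeurkulkdu


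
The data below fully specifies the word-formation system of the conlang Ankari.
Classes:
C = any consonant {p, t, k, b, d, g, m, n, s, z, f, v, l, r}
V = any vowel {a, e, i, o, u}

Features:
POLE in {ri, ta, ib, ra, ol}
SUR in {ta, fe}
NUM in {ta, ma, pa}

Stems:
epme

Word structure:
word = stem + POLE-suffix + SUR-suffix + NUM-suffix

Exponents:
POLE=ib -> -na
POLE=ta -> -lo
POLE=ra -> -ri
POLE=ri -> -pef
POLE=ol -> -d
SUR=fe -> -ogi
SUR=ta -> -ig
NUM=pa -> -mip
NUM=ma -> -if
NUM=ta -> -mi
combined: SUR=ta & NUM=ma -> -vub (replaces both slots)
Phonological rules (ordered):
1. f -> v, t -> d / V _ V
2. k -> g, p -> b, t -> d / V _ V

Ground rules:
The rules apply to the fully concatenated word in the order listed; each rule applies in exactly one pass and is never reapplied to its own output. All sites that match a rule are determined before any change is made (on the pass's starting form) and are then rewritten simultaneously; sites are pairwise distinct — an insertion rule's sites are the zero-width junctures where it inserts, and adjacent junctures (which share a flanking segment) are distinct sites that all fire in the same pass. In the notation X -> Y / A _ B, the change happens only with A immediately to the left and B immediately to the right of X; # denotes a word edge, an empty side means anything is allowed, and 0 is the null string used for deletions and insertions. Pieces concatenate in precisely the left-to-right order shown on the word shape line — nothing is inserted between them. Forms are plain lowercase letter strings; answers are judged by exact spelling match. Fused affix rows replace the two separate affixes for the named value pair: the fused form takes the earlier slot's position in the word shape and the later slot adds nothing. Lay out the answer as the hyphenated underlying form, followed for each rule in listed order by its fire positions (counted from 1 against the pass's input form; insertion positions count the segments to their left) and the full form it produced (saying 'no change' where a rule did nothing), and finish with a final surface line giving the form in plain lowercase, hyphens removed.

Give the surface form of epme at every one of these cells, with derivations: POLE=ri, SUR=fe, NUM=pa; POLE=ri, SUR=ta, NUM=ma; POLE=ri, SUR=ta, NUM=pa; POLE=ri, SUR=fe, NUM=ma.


cell POLE=ri, SUR=fe, NUM=pa:
underlying: epme-pef-ogi-mip
1. f -> v, t -> d / V _ V: fires at position(s) 7: epmepevogimip
2. k -> g, p -> b, t -> d / V _ V: fires at position(s) 5: epmebevogimip
surface: epmebevogimip

cell POLE=ri, SUR=ta, NUM=ma:
underlying: epme-pef-vub
1. f -> v, t -> d / V _ V: no change
2. k -> g, p -> b, t -> d / V _ V: fires at position(s) 5: epmebefvub
surface: epmebefvub

cell POLE=ri, SUR=ta, NUM=pa:
underlying: epme-pef-ig-mip
1. f -> v, t -> d / V _ V: fires at position(s) 7: epmepevigmip
2. k -> g, p -> b, t -> d / V _ V: fires at position(s) 5: epmebevigmip
surface: epmebevigmip

cell POLE=ri, SUR=fe, NUM=ma:
underlying: epme-pef-ogi-if
1. f -> v, t -> d / V _ V: fires at position(s) 7: epmepevogiif
2. k -> g, p -> b, t -> d / V _ V: fires at position(s) 5: epmebevogiif
surface: epmebevogiif


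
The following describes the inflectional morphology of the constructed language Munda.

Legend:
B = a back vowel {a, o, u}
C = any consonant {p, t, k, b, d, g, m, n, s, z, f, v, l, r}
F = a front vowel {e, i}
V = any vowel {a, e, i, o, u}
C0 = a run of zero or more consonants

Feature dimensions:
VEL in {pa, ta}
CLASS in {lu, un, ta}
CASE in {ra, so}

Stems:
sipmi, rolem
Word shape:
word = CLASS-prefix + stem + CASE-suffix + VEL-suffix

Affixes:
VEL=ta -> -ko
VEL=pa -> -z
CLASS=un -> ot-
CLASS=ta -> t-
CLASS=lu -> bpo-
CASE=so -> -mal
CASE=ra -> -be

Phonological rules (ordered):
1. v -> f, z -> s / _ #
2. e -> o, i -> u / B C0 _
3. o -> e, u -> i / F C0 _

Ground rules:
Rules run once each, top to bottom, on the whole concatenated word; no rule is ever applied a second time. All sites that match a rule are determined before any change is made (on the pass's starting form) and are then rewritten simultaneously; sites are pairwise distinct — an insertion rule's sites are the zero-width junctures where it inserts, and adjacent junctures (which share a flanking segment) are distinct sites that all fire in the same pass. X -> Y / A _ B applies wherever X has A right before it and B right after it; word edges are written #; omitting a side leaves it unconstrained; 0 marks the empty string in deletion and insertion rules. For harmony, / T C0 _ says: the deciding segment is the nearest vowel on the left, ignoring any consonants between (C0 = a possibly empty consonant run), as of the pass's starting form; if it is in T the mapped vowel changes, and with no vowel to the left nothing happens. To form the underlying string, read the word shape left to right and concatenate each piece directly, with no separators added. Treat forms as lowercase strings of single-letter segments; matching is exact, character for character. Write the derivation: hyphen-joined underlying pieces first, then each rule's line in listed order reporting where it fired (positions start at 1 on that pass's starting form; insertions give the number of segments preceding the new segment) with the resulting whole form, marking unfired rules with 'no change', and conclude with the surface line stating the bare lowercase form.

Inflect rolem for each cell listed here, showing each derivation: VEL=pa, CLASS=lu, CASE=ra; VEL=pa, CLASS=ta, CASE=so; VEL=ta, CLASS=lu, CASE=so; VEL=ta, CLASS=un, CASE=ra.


cell VEL=pa, CLASS=lu, CASE=ra:
underlying: bpo-rolem-be-z
1. v -> f, z -> s / _ #: fires at position(s) 11: bporolembes
2. e -> o, i -> u / B C0 _: fires at position(s) 7: bporolombes
3. o -> e, u -> i / F C0 _: no change
surface: bporolombes

cell VEL=pa, CLASS=ta, CASE=so:
underlying: t-rolem-mal-z
1. v -> f, z -> s / _ #: fires at position(s) 10: trolemmals
2. e -> o, i -> u / B C0 _: fires at position(s) 5: trolommals
3. o -> e, u -> i / F C0 _: no change
surface: trolommals

cell VEL=ta, CLASS=lu, CASE=so:
underlying: bpo-rolem-mal-ko
1. v -> f, z -> s / _ #: no change
2. e -> o, i -> u / B C0 _: fires at position(s) 7: bporolommalko
3. o -> e, u -> i / F C0 _: no change
surface: bporolommalko

cell VEL=ta, CLASS=un, CASE=ra:
underlying: ot-rolem-be-ko
1. v -> f, z -> s / _ #: no change
2. e -> o, i -> u / B C0 _: fires at position(s) 6: otrolombeko
3. o -> e, u -> i / F C0 _: fires at position(s) 11: otrolombeke
surface: otrolombeke


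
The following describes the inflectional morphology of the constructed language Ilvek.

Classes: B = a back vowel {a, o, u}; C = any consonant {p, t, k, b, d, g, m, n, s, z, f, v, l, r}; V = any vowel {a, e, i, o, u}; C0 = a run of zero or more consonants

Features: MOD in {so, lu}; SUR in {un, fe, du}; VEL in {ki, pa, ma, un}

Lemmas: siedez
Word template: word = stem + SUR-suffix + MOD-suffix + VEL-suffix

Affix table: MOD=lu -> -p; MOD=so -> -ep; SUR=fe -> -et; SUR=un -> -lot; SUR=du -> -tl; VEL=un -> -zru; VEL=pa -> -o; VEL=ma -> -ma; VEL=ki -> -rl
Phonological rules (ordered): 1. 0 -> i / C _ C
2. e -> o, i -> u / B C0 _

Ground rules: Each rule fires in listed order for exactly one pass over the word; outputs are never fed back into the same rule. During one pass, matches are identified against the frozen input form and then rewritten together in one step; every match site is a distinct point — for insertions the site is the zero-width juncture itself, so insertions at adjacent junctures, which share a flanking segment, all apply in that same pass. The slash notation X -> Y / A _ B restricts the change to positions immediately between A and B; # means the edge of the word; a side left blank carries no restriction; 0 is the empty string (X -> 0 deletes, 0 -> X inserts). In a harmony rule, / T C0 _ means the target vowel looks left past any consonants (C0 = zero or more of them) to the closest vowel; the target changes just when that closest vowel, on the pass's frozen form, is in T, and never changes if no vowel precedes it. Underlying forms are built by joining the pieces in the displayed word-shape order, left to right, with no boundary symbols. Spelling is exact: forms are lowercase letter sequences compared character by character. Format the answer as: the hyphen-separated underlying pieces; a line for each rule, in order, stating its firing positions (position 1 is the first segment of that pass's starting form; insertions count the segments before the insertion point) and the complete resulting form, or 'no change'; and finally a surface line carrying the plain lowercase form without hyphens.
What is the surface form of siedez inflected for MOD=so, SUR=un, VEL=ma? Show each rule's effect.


underlying: siedez-lot-ep-ma
1. 0 -> i / C _ C: inserts after position(s) 6, 11: siedezilotepima
2. e -> o, i -> u / B C0 _: fires at position(s) 11: siedezilotopima
surface: siedezilotopima


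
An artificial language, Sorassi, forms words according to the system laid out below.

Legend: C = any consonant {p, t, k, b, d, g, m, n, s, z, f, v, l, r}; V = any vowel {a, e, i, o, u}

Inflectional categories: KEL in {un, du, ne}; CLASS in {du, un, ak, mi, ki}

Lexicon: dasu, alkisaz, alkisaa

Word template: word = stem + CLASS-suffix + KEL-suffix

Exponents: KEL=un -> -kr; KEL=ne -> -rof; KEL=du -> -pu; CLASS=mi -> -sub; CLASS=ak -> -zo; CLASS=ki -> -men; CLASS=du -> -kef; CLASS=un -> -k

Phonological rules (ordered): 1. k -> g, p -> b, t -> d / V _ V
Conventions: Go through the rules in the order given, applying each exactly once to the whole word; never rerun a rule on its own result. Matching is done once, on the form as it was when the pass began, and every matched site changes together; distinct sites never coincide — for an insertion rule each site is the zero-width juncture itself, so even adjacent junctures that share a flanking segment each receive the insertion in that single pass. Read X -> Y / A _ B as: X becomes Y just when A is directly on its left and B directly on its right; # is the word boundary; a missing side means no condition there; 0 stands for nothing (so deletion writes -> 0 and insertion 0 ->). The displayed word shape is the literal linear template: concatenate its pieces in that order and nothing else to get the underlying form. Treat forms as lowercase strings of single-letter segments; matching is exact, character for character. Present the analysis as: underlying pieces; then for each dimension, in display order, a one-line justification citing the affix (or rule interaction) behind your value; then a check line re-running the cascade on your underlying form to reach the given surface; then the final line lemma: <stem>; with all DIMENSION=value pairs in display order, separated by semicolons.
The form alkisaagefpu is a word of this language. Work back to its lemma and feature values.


underlying: alkisaa-kef-pu
KEL=du - signalled by the affix -pu
CLASS=du - signalled by the affix -kef
check: alkisaakefpu -> alkisaagefpu
lemma: alkisaa; KEL=du; CLASS=du


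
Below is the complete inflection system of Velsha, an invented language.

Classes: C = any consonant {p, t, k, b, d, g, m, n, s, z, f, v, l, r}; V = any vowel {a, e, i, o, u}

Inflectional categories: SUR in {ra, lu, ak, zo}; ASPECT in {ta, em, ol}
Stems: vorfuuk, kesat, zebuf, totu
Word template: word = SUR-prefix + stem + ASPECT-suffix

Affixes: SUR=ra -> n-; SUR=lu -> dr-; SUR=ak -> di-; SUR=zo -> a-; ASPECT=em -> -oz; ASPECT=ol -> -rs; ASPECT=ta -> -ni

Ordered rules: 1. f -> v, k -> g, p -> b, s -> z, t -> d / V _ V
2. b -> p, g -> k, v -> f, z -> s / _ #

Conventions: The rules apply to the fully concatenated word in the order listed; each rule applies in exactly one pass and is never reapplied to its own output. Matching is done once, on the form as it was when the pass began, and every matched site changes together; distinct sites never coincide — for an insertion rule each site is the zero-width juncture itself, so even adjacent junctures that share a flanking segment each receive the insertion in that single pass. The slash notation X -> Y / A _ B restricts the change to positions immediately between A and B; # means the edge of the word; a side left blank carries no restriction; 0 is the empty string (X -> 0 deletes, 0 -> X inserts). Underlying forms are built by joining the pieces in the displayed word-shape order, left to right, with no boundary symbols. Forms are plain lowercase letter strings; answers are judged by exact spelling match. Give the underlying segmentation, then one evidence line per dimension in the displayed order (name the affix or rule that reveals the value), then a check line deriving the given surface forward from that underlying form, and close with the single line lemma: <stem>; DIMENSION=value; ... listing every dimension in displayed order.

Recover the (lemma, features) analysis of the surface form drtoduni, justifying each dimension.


underlying: dr-totu-ni
SUR=lu - signalled by the affix dr-
ASPECT=ta - signalled by the affix -ni
check: drtotuni -> drtoduni -> drtoduni
lemma: totu; SUR=lu; ASPECT=ta


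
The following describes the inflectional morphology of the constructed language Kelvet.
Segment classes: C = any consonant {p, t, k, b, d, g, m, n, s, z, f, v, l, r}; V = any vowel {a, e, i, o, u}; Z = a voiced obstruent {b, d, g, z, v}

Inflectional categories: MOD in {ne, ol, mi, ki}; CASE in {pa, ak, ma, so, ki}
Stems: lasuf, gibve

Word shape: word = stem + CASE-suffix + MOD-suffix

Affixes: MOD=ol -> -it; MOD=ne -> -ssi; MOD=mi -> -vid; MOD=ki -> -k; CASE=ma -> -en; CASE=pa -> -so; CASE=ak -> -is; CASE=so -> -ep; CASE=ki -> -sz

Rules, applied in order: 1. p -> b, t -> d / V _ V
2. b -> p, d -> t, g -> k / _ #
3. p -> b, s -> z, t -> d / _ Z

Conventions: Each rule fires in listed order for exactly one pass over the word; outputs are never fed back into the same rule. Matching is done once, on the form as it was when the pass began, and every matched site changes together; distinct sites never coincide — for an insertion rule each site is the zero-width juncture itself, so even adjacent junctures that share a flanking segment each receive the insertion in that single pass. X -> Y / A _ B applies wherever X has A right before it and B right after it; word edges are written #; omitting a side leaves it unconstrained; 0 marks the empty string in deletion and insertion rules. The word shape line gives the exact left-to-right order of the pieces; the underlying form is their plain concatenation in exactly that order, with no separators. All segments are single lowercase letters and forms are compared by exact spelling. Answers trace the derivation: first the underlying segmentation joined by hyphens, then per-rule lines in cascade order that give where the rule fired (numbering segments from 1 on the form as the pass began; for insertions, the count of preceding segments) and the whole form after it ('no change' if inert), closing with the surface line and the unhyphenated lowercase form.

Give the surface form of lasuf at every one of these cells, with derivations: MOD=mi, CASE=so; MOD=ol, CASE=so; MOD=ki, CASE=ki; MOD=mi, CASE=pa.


cell MOD=mi, CASE=so:
underlying: lasuf-ep-vid
1. p -> b, t -> d / V _ V: no change
2. b -> p, d -> t, g -> k / _ #: fires at position(s) 10: lasufepvit
3. p -> b, s -> z, t -> d / _ Z: fires at position(s) 7: lasufebvit
surface: lasufebvit

cell MOD=ol, CASE=so:
underlying: lasuf-ep-it
1. p -> b, t -> d / V _ V: fires at position(s) 7: lasufebit
2. b -> p, d -> t, g -> k / _ #: no change
3. p -> b, s -> z, t -> d / _ Z: no change
surface: lasufebit

cell MOD=ki, CASE=ki:
underlying: lasuf-sz-k
1. p -> b, t -> d / V _ V: no change
2. b -> p, d -> t, g -> k / _ #: no change
3. p -> b, s -> z, t -> d / _ Z: fires at position(s) 6: lasufzzk
surface: lasufzzk

cell MOD=mi, CASE=pa:
underlying: lasuf-so-vid
1. p -> b, t -> d / V _ V: no change
2. b -> p, d -> t, g -> k / _ #: fires at position(s) 10: lasufsovit
3. p -> b, s -> z, t -> d / _ Z: no change
surface: lasufsovit


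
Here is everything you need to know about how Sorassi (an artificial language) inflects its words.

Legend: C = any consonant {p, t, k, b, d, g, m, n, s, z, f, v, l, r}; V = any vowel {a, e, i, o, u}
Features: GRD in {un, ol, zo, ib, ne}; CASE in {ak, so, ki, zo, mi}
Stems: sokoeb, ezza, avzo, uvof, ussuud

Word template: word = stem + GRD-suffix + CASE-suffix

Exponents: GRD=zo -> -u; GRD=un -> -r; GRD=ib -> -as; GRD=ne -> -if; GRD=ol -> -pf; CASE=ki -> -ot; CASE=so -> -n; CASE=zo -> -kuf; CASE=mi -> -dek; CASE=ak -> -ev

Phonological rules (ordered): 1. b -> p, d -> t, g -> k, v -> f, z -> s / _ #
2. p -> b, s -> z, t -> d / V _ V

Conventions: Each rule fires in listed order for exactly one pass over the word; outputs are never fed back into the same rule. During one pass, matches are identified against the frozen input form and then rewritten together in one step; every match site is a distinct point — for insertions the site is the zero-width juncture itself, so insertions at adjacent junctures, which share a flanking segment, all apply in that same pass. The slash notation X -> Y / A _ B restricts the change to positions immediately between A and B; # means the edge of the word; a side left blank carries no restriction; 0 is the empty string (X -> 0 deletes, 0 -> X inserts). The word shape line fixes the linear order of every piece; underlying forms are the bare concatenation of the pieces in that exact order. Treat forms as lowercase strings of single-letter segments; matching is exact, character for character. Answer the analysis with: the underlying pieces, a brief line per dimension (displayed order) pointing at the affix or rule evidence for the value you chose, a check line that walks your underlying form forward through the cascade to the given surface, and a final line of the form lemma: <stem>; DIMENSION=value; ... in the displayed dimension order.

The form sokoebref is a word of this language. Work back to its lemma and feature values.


underlying: sokoeb-r-ev
GRD=un - signalled by the affix -r
CASE=ak - signalled by the affix -ev
check: sokoebrev -> sokoebref -> sokoebref
lemma: sokoeb; GRD=un; CASE=ak


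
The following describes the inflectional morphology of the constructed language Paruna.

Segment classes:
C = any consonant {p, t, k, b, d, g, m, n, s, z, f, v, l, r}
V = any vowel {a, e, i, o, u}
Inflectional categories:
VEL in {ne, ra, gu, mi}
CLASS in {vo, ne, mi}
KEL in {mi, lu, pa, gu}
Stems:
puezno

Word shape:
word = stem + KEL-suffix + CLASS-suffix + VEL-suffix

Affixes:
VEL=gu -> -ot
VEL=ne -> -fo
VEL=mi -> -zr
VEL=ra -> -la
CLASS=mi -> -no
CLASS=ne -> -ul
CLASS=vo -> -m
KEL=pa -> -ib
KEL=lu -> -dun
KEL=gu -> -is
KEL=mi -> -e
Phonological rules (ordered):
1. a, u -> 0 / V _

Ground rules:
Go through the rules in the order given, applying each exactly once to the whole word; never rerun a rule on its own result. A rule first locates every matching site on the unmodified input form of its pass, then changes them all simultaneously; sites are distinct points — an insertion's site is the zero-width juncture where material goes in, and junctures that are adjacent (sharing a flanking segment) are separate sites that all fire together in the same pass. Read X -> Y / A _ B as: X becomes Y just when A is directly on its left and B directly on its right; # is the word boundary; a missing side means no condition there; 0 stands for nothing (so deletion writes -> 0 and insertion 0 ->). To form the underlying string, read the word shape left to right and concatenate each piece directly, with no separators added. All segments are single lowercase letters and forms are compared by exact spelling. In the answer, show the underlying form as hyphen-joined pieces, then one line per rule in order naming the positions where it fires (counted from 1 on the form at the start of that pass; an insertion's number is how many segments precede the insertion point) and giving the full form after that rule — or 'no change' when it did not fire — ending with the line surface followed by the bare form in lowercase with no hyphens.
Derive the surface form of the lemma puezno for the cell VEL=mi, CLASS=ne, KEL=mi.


underlying: puezno-e-ul-zr
1. a, u -> 0 / V _: fires at position(s) 8: pueznoelzr
surface: pueznoelzr


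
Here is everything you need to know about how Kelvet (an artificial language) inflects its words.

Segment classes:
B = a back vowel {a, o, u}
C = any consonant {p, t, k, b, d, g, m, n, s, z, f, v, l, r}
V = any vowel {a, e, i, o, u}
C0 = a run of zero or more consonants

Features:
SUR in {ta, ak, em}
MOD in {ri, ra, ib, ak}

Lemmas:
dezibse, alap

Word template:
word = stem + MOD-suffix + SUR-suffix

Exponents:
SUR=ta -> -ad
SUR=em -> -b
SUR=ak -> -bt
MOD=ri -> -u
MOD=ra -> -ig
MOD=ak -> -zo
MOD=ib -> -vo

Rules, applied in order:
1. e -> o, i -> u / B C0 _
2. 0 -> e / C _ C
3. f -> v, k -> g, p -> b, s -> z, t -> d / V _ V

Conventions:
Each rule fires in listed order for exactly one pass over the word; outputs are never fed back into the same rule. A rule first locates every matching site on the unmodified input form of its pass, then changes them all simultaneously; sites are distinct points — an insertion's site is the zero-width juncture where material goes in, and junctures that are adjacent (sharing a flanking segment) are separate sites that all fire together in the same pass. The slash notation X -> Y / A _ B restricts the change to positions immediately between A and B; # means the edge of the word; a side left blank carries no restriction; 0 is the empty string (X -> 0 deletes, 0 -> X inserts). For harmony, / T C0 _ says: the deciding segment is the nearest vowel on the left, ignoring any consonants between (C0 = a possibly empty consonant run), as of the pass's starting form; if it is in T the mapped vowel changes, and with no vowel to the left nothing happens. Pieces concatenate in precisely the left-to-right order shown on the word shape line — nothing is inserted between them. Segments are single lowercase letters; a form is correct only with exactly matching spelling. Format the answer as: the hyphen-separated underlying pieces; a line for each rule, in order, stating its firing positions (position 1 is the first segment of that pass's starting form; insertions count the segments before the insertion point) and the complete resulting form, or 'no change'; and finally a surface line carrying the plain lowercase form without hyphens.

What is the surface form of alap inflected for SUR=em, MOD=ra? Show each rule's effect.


underlying: alap-ig-b
1. e -> o, i -> u / B C0 _: fires at position(s) 5: alapugb
2. 0 -> e / C _ C: inserts after position(s) 6: alapugeb
3. f -> v, k -> g, p -> b, s -> z, t -> d / V _ V: fires at position(s) 4: alabugeb
surface: alabugeb


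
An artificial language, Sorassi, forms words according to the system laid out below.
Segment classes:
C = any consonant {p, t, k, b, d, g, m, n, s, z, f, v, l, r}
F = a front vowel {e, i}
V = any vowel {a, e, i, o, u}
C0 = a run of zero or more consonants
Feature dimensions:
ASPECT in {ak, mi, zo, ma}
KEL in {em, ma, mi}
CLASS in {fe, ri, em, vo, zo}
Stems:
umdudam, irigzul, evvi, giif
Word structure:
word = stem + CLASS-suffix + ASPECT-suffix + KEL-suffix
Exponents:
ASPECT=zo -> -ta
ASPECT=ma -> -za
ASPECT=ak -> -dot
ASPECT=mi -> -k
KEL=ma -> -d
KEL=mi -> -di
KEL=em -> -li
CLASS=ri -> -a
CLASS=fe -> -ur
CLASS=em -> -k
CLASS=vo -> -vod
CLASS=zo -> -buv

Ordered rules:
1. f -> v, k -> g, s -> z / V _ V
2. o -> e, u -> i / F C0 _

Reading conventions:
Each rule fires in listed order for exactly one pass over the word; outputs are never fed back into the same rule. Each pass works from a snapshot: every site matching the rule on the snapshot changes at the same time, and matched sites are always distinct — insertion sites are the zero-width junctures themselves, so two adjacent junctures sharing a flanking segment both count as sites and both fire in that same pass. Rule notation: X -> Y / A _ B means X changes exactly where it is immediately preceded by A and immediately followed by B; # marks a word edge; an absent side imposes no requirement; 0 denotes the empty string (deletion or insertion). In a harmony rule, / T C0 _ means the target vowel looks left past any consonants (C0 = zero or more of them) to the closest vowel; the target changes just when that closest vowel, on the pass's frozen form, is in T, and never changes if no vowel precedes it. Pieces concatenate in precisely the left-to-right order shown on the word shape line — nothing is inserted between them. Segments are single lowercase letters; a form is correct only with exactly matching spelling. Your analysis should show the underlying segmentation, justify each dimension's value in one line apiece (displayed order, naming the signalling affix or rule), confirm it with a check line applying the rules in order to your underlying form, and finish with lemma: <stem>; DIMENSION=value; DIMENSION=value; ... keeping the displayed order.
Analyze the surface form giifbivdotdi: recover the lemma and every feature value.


underlying: giif-buv-dot-di
ASPECT=ak - signalled by the affix -dot
KEL=mi - signalled by the affix -di
CLASS=zo - signalled by the affix -buv
check: giifbuvdotdi -> giifbuvdotdi -> giifbivdotdi
lemma: giif; ASPECT=ak; KEL=mi; CLASS=zo


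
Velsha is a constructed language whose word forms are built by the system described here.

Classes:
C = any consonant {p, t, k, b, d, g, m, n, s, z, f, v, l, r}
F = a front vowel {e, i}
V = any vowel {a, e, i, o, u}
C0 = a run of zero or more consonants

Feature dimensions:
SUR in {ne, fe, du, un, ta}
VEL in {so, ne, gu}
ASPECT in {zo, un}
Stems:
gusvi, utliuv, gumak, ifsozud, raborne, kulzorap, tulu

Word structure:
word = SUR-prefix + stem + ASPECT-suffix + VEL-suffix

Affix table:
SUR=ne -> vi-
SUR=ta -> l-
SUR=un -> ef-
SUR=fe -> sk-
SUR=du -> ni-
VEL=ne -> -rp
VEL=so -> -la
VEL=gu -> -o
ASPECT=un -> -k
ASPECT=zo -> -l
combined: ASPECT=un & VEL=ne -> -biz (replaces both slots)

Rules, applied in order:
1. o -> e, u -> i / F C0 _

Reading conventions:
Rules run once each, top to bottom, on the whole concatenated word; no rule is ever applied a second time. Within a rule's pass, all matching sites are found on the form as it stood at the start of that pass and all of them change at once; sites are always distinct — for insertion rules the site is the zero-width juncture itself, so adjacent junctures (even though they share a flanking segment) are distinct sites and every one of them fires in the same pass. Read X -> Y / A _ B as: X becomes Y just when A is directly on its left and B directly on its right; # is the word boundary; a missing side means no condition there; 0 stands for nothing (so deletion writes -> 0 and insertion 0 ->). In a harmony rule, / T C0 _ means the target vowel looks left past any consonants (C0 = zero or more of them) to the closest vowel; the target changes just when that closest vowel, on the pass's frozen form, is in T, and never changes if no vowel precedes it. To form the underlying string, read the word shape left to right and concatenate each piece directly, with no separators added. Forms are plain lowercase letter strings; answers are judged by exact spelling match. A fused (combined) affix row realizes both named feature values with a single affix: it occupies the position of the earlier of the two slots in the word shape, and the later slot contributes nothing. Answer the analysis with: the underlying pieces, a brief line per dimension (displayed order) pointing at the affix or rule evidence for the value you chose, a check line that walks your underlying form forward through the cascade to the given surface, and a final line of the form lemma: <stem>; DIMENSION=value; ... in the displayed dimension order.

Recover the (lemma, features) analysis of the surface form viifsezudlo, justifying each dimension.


underlying: vi-ifsozud-l-o
SUR=ne - signalled by the affix vi-
VEL=gu - signalled by the affix -o
ASPECT=zo - signalled by the affix -l
check: viifsozudlo -> viifsezudlo
lemma: ifsozud; SUR=ne; VEL=gu; ASPECT=zo
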